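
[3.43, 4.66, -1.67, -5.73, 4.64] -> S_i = Random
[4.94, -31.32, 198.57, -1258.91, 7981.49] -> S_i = 4.94*(-6.34)^i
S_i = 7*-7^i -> [7, -49, 343, -2401, 16807]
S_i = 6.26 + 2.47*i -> [6.26, 8.73, 11.2, 13.67, 16.14]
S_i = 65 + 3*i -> [65, 68, 71, 74, 77]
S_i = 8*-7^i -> [8, -56, 392, -2744, 19208]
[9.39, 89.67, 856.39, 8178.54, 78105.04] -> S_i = 9.39*9.55^i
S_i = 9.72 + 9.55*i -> [9.72, 19.27, 28.82, 38.37, 47.92]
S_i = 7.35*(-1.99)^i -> [7.35, -14.63, 29.11, -57.92, 115.27]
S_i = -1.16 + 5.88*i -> [-1.16, 4.72, 10.6, 16.48, 22.36]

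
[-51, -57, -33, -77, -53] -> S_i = Random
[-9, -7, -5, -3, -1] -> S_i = -9 + 2*i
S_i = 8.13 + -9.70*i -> [8.13, -1.57, -11.27, -20.97, -30.67]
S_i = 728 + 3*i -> [728, 731, 734, 737, 740]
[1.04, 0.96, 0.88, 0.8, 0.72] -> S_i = 1.04 + -0.08*i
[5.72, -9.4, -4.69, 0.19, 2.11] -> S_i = Random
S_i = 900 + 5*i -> [900, 905, 910, 915, 920]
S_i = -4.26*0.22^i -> [-4.26, -0.94, -0.21, -0.05, -0.01]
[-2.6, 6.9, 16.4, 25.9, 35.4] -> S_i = -2.60 + 9.50*i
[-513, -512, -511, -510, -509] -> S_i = -513 + 1*i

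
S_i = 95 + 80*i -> [95, 175, 255, 335, 415]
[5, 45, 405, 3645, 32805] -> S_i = 5*9^i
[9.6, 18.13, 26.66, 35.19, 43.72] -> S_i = 9.60 + 8.53*i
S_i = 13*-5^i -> [13, -65, 325, -1625, 8125]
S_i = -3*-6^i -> [-3, 18, -108, 648, -3888]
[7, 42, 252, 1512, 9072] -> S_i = 7*6^i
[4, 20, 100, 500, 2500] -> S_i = 4*5^i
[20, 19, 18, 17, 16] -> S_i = 20 + -1*i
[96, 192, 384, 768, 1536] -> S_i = 96*2^i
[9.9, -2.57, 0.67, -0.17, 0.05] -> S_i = 9.90*(-0.26)^i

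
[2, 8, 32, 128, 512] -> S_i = 2*4^i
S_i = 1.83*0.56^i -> [1.83, 1.02, 0.57, 0.32, 0.18]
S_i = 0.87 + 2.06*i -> [0.87, 2.93, 4.99, 7.05, 9.11]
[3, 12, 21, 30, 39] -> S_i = 3 + 9*i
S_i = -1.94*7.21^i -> [-1.94, -13.99, -100.85, -727.12, -5242.55]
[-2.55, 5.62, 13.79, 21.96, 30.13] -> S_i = -2.55 + 8.17*i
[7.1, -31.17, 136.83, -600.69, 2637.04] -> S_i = 7.10*(-4.39)^i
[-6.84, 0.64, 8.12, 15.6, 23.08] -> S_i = -6.84 + 7.48*i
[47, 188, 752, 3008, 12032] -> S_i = 47*4^i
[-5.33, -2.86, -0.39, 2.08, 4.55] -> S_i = -5.33 + 2.47*i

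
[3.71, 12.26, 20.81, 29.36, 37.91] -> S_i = 3.71 + 8.55*i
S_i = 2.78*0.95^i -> [2.78, 2.64, 2.51, 2.38, 2.26]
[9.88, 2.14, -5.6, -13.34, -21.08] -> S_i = 9.88 + -7.74*i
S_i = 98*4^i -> [98, 392, 1568, 6272, 25088]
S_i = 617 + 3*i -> [617, 620, 623, 626, 629]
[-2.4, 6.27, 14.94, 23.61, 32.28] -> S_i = -2.40 + 8.67*i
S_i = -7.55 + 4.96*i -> [-7.55, -2.59, 2.37, 7.33, 12.29]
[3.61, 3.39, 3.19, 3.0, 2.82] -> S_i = 3.61*0.94^i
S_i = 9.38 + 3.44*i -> [9.38, 12.82, 16.26, 19.7, 23.14]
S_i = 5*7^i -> [5, 35, 245, 1715, 12005]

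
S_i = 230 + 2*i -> [230, 232, 234, 236, 238]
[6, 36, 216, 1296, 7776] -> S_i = 6*6^i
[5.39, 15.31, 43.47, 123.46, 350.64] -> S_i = 5.39*2.84^i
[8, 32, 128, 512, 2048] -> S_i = 8*4^i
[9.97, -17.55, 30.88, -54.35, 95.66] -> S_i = 9.97*(-1.76)^i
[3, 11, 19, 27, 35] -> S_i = 3 + 8*i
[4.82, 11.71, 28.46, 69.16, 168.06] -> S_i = 4.82*2.43^i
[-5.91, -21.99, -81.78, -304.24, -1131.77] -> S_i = -5.91*3.72^i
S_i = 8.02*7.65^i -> [8.02, 61.35, 469.35, 3590.53, 27467.56]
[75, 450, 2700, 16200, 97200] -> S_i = 75*6^i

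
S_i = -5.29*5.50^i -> [-5.29, -29.1, -160.02, -880.12, -4840.68]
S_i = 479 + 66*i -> [479, 545, 611, 677, 743]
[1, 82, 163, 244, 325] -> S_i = 1 + 81*i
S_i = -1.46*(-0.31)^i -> [-1.46, 0.45, -0.14, 0.04, -0.01]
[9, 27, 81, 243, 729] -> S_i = 9*3^i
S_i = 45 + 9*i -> [45, 54, 63, 72, 81]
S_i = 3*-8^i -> [3, -24, 192, -1536, 12288]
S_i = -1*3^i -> [-1, -3, -9, -27, -81]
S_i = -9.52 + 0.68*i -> [-9.52, -8.84, -8.16, -7.48, -6.8]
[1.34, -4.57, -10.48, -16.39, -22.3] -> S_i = 1.34 + -5.91*i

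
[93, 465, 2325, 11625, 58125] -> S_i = 93*5^i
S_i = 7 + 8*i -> [7, 15, 23, 31, 39]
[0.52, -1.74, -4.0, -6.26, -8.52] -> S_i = 0.52 + -2.26*i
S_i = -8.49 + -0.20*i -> [-8.49, -8.69, -8.89, -9.09, -9.29]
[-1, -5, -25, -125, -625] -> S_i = -1*5^i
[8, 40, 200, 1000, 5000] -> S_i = 8*5^i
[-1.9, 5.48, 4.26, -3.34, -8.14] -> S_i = Random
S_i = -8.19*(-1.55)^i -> [-8.19, 12.69, -19.68, 30.5, -47.27]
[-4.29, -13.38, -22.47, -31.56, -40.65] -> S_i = -4.29 + -9.09*i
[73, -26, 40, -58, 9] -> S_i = Random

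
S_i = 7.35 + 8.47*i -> [7.35, 15.82, 24.29, 32.76, 41.23]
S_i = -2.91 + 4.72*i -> [-2.91, 1.81, 6.53, 11.25, 15.97]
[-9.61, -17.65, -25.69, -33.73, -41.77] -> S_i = -9.61 + -8.04*i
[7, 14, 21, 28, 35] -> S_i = 7 + 7*i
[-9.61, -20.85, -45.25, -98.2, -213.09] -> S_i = -9.61*2.17^i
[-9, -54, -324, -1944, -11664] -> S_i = -9*6^i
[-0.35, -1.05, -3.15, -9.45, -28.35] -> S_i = -0.35*3.00^i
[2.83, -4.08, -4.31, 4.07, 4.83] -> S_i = Random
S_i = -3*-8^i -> [-3, 24, -192, 1536, -12288]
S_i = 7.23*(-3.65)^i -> [7.23, -26.39, 96.32, -351.57, 1283.25]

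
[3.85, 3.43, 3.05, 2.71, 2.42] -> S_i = 3.85*0.89^i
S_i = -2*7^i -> [-2, -14, -98, -686, -4802]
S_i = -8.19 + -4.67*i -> [-8.19, -12.86, -17.53, -22.2, -26.87]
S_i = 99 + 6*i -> [99, 105, 111, 117, 123]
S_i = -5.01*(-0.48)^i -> [-5.01, 2.4, -1.15, 0.55, -0.27]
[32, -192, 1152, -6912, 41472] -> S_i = 32*-6^i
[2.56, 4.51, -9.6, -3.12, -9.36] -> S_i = Random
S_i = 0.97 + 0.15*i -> [0.97, 1.12, 1.27, 1.42, 1.57]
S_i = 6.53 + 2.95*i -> [6.53, 9.48, 12.43, 15.38, 18.33]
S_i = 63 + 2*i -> [63, 65, 67, 69, 71]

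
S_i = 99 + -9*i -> [99, 90, 81, 72, 63]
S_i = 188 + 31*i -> [188, 219, 250, 281, 312]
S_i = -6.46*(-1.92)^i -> [-6.46, 12.4, -23.81, 45.72, -87.79]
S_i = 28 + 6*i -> [28, 34, 40, 46, 52]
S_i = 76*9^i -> [76, 684, 6156, 55404, 498636]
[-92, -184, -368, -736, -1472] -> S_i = -92*2^i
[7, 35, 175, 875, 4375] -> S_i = 7*5^i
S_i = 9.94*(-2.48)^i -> [9.94, -24.65, 61.13, -151.61, 376.0]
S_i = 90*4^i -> [90, 360, 1440, 5760, 23040]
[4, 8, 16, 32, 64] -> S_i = 4*2^i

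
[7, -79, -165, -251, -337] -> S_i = 7 + -86*i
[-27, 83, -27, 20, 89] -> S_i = Random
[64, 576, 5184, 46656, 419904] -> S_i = 64*9^i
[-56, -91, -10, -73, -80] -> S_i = Random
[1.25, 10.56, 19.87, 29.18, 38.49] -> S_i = 1.25 + 9.31*i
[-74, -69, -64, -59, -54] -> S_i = -74 + 5*i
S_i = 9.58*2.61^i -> [9.58, 25.0, 65.26, 170.33, 444.56]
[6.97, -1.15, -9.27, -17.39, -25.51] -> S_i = 6.97 + -8.12*i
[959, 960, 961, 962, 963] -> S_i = 959 + 1*i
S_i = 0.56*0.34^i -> [0.56, 0.19, 0.06, 0.02, 0.01]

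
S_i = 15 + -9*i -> [15, 6, -3, -12, -21]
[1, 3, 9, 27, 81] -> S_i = 1*3^i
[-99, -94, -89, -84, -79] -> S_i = -99 + 5*i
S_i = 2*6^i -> [2, 12, 72, 432, 2592]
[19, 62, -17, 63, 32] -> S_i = Random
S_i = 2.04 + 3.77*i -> [2.04, 5.81, 9.58, 13.35, 17.12]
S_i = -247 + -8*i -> [-247, -255, -263, -271, -279]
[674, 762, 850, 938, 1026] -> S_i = 674 + 88*i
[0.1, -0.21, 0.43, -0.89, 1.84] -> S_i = 0.10*(-2.07)^i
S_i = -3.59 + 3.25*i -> [-3.59, -0.34, 2.91, 6.16, 9.41]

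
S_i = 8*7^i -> [8, 56, 392, 2744, 19208]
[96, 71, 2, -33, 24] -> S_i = Random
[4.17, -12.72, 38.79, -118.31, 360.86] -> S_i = 4.17*(-3.05)^i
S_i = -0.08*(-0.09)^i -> [-0.08, 0.01, -0.0, 0.0, -0.0]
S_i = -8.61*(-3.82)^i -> [-8.61, 32.89, -125.64, 479.95, -1833.4]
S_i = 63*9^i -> [63, 567, 5103, 45927, 413343]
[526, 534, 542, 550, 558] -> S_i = 526 + 8*i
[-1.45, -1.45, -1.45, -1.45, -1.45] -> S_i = -1.45*1.00^i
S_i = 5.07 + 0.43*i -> [5.07, 5.5, 5.93, 6.36, 6.79]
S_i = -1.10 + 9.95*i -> [-1.1, 8.85, 18.8, 28.75, 38.7]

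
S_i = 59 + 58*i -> [59, 117, 175, 233, 291]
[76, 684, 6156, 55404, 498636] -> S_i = 76*9^i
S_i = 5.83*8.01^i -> [5.83, 46.7, 374.05, 2996.17, 23999.3]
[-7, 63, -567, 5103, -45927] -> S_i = -7*-9^i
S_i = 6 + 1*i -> [6, 7, 8, 9, 10]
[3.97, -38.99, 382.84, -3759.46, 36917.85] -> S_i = 3.97*(-9.82)^i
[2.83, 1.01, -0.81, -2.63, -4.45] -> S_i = 2.83 + -1.82*i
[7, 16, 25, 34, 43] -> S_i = 7 + 9*i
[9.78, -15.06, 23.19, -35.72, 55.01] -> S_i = 9.78*(-1.54)^i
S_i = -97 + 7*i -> [-97, -90, -83, -76, -69]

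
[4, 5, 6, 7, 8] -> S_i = 4 + 1*i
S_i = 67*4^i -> [67, 268, 1072, 4288, 17152]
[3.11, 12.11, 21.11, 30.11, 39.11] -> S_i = 3.11 + 9.00*i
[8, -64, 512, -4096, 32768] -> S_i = 8*-8^i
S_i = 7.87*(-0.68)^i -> [7.87, -5.35, 3.64, -2.47, 1.68]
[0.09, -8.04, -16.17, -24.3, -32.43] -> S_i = 0.09 + -8.13*i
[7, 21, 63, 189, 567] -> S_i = 7*3^i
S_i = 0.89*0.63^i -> [0.89, 0.56, 0.35, 0.22, 0.14]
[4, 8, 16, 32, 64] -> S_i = 4*2^i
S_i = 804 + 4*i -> [804, 808, 812, 816, 820]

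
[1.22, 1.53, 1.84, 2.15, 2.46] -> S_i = 1.22 + 0.31*i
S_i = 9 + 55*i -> [9, 64, 119, 174, 229]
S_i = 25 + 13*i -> [25, 38, 51, 64, 77]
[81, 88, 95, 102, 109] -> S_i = 81 + 7*i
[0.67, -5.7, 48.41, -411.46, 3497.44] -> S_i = 0.67*(-8.50)^i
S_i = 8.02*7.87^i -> [8.02, 63.12, 496.73, 3909.3, 30766.16]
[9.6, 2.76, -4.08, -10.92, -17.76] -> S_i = 9.60 + -6.84*i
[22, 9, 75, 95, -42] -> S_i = Random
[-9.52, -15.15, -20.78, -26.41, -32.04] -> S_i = -9.52 + -5.63*i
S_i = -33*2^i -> [-33, -66, -132, -264, -528]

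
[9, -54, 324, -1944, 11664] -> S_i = 9*-6^i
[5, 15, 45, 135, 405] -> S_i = 5*3^i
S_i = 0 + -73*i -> [0, -73, -146, -219, -292]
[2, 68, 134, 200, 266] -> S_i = 2 + 66*i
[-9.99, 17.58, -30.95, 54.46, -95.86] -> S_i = -9.99*(-1.76)^i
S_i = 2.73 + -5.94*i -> [2.73, -3.21, -9.15, -15.09, -21.03]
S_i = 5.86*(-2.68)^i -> [5.86, -15.7, 42.09, -112.8, 302.3]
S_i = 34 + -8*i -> [34, 26, 18, 10, 2]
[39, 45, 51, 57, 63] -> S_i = 39 + 6*i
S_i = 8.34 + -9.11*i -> [8.34, -0.77, -9.88, -18.99, -28.1]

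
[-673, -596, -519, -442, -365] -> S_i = -673 + 77*i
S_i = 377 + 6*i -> [377, 383, 389, 395, 401]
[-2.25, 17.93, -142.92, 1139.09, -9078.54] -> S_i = -2.25*(-7.97)^i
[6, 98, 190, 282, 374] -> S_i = 6 + 92*i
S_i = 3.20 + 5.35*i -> [3.2, 8.55, 13.9, 19.25, 24.6]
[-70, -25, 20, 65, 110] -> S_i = -70 + 45*i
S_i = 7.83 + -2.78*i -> [7.83, 5.05, 2.27, -0.51, -3.29]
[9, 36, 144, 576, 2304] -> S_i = 9*4^i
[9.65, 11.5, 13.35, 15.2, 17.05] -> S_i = 9.65 + 1.85*i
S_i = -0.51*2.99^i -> [-0.51, -1.52, -4.56, -13.63, -40.76]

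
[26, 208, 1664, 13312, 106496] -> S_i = 26*8^i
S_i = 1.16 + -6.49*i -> [1.16, -5.33, -11.82, -18.31, -24.8]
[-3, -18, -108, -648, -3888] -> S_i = -3*6^i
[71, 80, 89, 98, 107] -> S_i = 71 + 9*i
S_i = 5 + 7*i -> [5, 12, 19, 26, 33]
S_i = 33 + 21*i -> [33, 54, 75, 96, 117]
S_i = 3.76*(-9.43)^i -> [3.76, -35.46, 334.36, -3152.99, 29732.72]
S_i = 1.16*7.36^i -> [1.16, 8.54, 62.84, 462.48, 3403.84]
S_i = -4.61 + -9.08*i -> [-4.61, -13.69, -22.77, -31.85, -40.93]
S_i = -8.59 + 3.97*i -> [-8.59, -4.62, -0.65, 3.32, 7.29]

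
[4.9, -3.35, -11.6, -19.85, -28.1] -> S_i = 4.90 + -8.25*i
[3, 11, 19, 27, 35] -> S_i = 3 + 8*i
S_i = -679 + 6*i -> [-679, -673, -667, -661, -655]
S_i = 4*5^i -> [4, 20, 100, 500, 2500]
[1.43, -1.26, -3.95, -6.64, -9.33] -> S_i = 1.43 + -2.69*i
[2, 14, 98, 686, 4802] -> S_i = 2*7^i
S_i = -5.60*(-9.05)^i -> [-5.6, 50.68, -458.65, 4150.82, -37564.91]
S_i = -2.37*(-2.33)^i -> [-2.37, 5.52, -12.87, 29.98, -69.85]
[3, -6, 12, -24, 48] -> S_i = 3*-2^i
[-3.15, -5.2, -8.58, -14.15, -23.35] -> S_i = -3.15*1.65^i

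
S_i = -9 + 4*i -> [-9, -5, -1, 3, 7]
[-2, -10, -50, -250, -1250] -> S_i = -2*5^i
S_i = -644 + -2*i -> [-644, -646, -648, -650, -652]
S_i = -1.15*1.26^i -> [-1.15, -1.45, -1.83, -2.3, -2.9]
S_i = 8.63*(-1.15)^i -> [8.63, -9.92, 11.41, -13.13, 15.09]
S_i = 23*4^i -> [23, 92, 368, 1472, 5888]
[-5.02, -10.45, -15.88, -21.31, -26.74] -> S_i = -5.02 + -5.43*i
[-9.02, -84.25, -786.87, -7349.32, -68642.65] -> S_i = -9.02*9.34^i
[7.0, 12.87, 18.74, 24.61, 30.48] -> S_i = 7.00 + 5.87*i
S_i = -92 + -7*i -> [-92, -99, -106, -113, -120]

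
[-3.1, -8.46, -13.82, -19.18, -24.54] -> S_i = -3.10 + -5.36*i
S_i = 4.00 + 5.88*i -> [4.0, 9.88, 15.76, 21.64, 27.52]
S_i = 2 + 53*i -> [2, 55, 108, 161, 214]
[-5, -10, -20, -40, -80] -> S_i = -5*2^i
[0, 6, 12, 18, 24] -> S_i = 0 + 6*i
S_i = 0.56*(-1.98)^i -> [0.56, -1.11, 2.2, -4.35, 8.61]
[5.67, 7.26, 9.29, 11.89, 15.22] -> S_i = 5.67*1.28^i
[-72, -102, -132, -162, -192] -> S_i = -72 + -30*i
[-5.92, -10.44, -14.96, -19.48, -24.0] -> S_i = -5.92 + -4.52*i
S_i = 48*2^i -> [48, 96, 192, 384, 768]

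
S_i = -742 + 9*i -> [-742, -733, -724, -715, -706]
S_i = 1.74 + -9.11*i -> [1.74, -7.37, -16.48, -25.59, -34.7]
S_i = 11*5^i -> [11, 55, 275, 1375, 6875]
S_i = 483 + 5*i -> [483, 488, 493, 498, 503]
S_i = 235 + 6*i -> [235, 241, 247, 253, 259]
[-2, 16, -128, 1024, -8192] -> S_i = -2*-8^i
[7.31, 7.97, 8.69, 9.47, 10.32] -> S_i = 7.31*1.09^i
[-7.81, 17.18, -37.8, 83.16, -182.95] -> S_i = -7.81*(-2.20)^i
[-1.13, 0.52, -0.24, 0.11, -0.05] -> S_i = -1.13*(-0.46)^i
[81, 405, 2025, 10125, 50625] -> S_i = 81*5^i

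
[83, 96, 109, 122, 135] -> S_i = 83 + 13*i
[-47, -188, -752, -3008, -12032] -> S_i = -47*4^i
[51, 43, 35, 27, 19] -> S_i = 51 + -8*i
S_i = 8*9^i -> [8, 72, 648, 5832, 52488]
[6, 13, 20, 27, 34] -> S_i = 6 + 7*i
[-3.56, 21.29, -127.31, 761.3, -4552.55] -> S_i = -3.56*(-5.98)^i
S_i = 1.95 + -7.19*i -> [1.95, -5.24, -12.43, -19.62, -26.81]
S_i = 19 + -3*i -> [19, 16, 13, 10, 7]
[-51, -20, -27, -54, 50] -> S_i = Random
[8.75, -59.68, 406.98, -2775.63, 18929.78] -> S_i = 8.75*(-6.82)^i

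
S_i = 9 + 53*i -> [9, 62, 115, 168, 221]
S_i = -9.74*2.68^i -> [-9.74, -26.1, -69.96, -187.48, -502.46]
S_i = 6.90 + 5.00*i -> [6.9, 11.9, 16.9, 21.9, 26.9]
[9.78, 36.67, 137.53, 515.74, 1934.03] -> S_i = 9.78*3.75^i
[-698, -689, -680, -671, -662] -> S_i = -698 + 9*i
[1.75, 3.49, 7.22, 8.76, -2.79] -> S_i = Random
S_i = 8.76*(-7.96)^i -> [8.76, -69.73, 555.05, -4418.18, 35168.71]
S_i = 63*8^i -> [63, 504, 4032, 32256, 258048]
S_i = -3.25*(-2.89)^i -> [-3.25, 9.39, -27.14, 78.45, -226.71]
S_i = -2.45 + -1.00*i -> [-2.45, -3.45, -4.45, -5.45, -6.45]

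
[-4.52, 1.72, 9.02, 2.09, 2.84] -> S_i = Random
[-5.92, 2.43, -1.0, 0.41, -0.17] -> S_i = -5.92*(-0.41)^i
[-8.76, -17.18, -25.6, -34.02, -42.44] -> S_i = -8.76 + -8.42*i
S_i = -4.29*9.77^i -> [-4.29, -41.91, -409.49, -4000.75, -39087.29]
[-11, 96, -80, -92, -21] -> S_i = Random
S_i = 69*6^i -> [69, 414, 2484, 14904, 89424]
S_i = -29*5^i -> [-29, -145, -725, -3625, -18125]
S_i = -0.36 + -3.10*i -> [-0.36, -3.46, -6.56, -9.66, -12.76]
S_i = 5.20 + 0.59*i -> [5.2, 5.79, 6.38, 6.97, 7.56]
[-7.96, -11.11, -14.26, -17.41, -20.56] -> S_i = -7.96 + -3.15*i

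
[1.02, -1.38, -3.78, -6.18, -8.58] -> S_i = 1.02 + -2.40*i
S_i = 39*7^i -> [39, 273, 1911, 13377, 93639]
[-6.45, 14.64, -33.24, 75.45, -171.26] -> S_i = -6.45*(-2.27)^i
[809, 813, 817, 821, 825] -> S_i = 809 + 4*i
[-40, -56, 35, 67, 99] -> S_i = Random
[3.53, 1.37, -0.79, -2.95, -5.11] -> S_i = 3.53 + -2.16*i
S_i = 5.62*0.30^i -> [5.62, 1.69, 0.51, 0.15, 0.05]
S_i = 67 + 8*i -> [67, 75, 83, 91, 99]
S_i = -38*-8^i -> [-38, 304, -2432, 19456, -155648]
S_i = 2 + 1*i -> [2, 3, 4, 5, 6]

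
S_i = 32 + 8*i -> [32, 40, 48, 56, 64]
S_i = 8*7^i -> [8, 56, 392, 2744, 19208]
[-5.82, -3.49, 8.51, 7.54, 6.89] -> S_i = Random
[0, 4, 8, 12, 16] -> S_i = 0 + 4*i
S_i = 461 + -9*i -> [461, 452, 443, 434, 425]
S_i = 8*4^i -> [8, 32, 128, 512, 2048]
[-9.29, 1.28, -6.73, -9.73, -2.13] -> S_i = Random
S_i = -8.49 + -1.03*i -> [-8.49, -9.52, -10.55, -11.58, -12.61]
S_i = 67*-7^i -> [67, -469, 3283, -22981, 160867]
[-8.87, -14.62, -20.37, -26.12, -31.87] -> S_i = -8.87 + -5.75*i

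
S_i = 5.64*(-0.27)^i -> [5.64, -1.52, 0.41, -0.11, 0.03]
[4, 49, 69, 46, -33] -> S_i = Random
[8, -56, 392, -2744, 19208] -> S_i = 8*-7^i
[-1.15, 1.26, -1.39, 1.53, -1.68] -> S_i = -1.15*(-1.10)^i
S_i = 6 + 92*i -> [6, 98, 190, 282, 374]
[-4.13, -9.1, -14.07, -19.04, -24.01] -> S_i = -4.13 + -4.97*i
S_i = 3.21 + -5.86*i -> [3.21, -2.65, -8.51, -14.37, -20.23]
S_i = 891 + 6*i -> [891, 897, 903, 909, 915]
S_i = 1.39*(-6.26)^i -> [1.39, -8.7, 54.47, -340.99, 2134.58]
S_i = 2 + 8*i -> [2, 10, 18, 26, 34]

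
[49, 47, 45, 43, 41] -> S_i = 49 + -2*i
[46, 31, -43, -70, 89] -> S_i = Random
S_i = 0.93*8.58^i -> [0.93, 7.98, 68.46, 587.41, 5040.02]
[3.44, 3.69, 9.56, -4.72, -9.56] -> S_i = Random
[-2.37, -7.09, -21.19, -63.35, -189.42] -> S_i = -2.37*2.99^i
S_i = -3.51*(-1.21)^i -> [-3.51, 4.25, -5.14, 6.22, -7.52]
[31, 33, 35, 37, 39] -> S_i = 31 + 2*i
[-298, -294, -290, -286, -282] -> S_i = -298 + 4*i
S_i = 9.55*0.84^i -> [9.55, 8.02, 6.74, 5.66, 4.75]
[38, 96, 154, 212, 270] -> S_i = 38 + 58*i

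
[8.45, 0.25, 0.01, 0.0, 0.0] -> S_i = 8.45*0.03^i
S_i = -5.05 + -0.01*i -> [-5.05, -5.06, -5.07, -5.08, -5.09]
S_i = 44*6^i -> [44, 264, 1584, 9504, 57024]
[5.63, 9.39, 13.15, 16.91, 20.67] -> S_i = 5.63 + 3.76*i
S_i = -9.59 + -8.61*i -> [-9.59, -18.2, -26.81, -35.42, -44.03]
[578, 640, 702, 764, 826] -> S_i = 578 + 62*i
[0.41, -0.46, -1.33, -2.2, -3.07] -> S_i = 0.41 + -0.87*i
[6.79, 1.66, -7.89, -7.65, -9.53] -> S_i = Random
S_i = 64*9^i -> [64, 576, 5184, 46656, 419904]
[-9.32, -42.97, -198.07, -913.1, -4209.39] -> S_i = -9.32*4.61^i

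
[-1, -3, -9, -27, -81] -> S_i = -1*3^i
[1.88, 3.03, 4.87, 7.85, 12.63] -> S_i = 1.88*1.61^i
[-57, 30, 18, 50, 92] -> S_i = Random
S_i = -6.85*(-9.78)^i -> [-6.85, 66.99, -655.19, 6407.77, -62668.02]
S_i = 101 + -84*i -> [101, 17, -67, -151, -235]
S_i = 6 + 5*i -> [6, 11, 16, 21, 26]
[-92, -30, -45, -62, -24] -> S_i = Random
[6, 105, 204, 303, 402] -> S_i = 6 + 99*i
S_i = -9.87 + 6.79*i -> [-9.87, -3.08, 3.71, 10.5, 17.29]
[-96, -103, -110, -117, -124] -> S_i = -96 + -7*i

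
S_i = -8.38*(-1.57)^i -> [-8.38, 13.16, -20.66, 32.43, -50.91]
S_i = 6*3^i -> [6, 18, 54, 162, 486]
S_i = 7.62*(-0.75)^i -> [7.62, -5.72, 4.29, -3.21, 2.41]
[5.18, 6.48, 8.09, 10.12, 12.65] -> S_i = 5.18*1.25^i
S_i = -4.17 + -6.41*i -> [-4.17, -10.58, -16.99, -23.4, -29.81]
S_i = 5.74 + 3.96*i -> [5.74, 9.7, 13.66, 17.62, 21.58]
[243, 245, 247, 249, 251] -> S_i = 243 + 2*i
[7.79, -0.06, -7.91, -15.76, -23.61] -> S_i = 7.79 + -7.85*i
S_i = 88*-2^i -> [88, -176, 352, -704, 1408]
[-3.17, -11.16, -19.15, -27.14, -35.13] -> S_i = -3.17 + -7.99*i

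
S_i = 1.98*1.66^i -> [1.98, 3.29, 5.46, 9.06, 15.03]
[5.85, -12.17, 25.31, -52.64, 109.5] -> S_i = 5.85*(-2.08)^i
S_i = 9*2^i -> [9, 18, 36, 72, 144]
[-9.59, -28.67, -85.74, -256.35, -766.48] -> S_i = -9.59*2.99^i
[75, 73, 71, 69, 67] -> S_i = 75 + -2*i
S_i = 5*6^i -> [5, 30, 180, 1080, 6480]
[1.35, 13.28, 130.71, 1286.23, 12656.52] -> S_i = 1.35*9.84^i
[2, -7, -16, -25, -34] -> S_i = 2 + -9*i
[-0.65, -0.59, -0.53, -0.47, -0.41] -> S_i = -0.65 + 0.06*i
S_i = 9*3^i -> [9, 27, 81, 243, 729]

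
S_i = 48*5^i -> [48, 240, 1200, 6000, 30000]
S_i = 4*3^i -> [4, 12, 36, 108, 324]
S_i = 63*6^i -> [63, 378, 2268, 13608, 81648]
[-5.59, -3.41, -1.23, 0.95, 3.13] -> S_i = -5.59 + 2.18*i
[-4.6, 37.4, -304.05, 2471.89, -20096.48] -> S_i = -4.60*(-8.13)^i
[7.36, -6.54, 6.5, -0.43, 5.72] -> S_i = Random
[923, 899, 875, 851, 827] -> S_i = 923 + -24*i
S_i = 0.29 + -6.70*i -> [0.29, -6.41, -13.11, -19.81, -26.51]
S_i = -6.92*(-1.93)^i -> [-6.92, 13.36, -25.78, 49.75, -96.01]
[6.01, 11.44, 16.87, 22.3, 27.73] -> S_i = 6.01 + 5.43*i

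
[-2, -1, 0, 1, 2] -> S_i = -2 + 1*i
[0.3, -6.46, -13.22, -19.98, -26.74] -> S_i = 0.30 + -6.76*i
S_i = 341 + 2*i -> [341, 343, 345, 347, 349]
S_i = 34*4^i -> [34, 136, 544, 2176, 8704]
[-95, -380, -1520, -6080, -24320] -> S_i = -95*4^i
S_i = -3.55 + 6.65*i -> [-3.55, 3.1, 9.75, 16.4, 23.05]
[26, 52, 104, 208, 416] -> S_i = 26*2^i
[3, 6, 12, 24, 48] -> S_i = 3*2^i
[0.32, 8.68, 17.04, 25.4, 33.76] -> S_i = 0.32 + 8.36*i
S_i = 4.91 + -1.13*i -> [4.91, 3.78, 2.65, 1.52, 0.39]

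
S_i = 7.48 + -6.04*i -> [7.48, 1.44, -4.6, -10.64, -16.68]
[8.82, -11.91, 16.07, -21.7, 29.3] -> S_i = 8.82*(-1.35)^i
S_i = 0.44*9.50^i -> [0.44, 4.18, 39.71, 377.24, 3583.83]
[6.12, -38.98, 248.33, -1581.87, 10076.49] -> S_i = 6.12*(-6.37)^i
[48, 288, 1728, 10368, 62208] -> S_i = 48*6^i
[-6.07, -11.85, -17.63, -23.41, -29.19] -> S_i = -6.07 + -5.78*i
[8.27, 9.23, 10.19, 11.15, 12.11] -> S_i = 8.27 + 0.96*i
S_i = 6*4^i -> [6, 24, 96, 384, 1536]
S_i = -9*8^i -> [-9, -72, -576, -4608, -36864]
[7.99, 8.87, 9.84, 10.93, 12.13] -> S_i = 7.99*1.11^i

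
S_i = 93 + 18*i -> [93, 111, 129, 147, 165]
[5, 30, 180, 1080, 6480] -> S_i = 5*6^i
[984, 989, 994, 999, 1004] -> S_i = 984 + 5*i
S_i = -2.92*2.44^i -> [-2.92, -7.12, -17.38, -42.42, -103.5]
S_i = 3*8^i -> [3, 24, 192, 1536, 12288]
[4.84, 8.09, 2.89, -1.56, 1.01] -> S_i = Random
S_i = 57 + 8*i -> [57, 65, 73, 81, 89]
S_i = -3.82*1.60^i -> [-3.82, -6.11, -9.78, -15.65, -25.03]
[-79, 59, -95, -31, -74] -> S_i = Random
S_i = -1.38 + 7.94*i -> [-1.38, 6.56, 14.5, 22.44, 30.38]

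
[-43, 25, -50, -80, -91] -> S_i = Random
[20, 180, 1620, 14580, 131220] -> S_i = 20*9^i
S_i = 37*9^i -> [37, 333, 2997, 26973, 242757]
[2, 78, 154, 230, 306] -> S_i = 2 + 76*i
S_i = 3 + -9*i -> [3, -6, -15, -24, -33]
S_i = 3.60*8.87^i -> [3.6, 31.93, 283.24, 2512.31, 22284.2]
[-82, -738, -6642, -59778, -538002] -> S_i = -82*9^i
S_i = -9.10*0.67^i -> [-9.1, -6.1, -4.08, -2.74, -1.83]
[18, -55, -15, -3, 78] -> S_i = Random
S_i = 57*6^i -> [57, 342, 2052, 12312, 73872]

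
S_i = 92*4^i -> [92, 368, 1472, 5888, 23552]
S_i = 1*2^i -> [1, 2, 4, 8, 16]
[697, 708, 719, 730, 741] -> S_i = 697 + 11*i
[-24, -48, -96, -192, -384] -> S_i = -24*2^i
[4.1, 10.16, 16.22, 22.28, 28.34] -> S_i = 4.10 + 6.06*i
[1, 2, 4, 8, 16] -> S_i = 1*2^i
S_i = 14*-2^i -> [14, -28, 56, -112, 224]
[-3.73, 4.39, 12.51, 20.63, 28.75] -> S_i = -3.73 + 8.12*i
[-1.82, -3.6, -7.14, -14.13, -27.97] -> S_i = -1.82*1.98^i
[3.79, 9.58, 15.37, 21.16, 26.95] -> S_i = 3.79 + 5.79*i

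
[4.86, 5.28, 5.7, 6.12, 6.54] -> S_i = 4.86 + 0.42*i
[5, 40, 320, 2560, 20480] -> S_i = 5*8^i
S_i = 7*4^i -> [7, 28, 112, 448, 1792]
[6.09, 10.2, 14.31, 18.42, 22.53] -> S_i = 6.09 + 4.11*i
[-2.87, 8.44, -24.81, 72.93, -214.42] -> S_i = -2.87*(-2.94)^i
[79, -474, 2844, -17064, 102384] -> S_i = 79*-6^i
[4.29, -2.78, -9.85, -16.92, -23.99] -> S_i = 4.29 + -7.07*i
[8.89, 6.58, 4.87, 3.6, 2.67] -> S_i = 8.89*0.74^i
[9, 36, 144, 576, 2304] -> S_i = 9*4^i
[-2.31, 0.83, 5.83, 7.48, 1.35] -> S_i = Random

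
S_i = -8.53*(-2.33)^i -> [-8.53, 19.87, -46.31, 107.9, -251.4]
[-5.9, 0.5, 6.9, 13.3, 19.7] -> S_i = -5.90 + 6.40*i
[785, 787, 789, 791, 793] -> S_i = 785 + 2*i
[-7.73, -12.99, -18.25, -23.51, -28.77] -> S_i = -7.73 + -5.26*i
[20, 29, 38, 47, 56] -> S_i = 20 + 9*i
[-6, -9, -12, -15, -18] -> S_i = -6 + -3*i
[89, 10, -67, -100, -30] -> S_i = Random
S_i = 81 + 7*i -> [81, 88, 95, 102, 109]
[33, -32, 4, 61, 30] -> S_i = Random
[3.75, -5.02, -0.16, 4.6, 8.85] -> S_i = Random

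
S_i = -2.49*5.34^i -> [-2.49, -13.3, -71.0, -379.16, -2024.72]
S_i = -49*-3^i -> [-49, 147, -441, 1323, -3969]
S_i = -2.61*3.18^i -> [-2.61, -8.3, -26.39, -83.93, -266.9]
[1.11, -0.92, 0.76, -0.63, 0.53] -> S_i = 1.11*(-0.83)^i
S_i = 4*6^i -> [4, 24, 144, 864, 5184]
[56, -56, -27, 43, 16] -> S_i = Random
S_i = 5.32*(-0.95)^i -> [5.32, -5.05, 4.8, -4.56, 4.33]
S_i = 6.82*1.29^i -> [6.82, 8.8, 11.35, 14.64, 18.89]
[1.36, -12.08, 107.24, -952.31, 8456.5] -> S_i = 1.36*(-8.88)^i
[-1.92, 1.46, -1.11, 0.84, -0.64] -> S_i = -1.92*(-0.76)^i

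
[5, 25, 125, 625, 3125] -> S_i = 5*5^i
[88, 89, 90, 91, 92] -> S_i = 88 + 1*i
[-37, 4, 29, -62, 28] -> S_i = Random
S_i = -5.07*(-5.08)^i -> [-5.07, 25.76, -130.84, 664.66, -3376.47]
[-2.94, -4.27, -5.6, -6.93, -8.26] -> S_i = -2.94 + -1.33*i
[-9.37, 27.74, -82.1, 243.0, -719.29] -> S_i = -9.37*(-2.96)^i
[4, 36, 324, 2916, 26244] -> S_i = 4*9^i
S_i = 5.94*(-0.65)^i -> [5.94, -3.86, 2.51, -1.63, 1.06]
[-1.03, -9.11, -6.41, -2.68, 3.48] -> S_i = Random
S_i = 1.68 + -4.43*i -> [1.68, -2.75, -7.18, -11.61, -16.04]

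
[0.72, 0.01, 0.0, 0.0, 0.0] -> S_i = 0.72*0.02^i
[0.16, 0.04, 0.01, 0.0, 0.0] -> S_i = 0.16*0.25^i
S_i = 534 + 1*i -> [534, 535, 536, 537, 538]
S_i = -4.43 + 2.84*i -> [-4.43, -1.59, 1.25, 4.09, 6.93]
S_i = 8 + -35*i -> [8, -27, -62, -97, -132]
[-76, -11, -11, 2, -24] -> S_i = Random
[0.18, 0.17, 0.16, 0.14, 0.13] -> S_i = 0.18*0.93^i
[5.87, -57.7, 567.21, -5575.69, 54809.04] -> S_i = 5.87*(-9.83)^i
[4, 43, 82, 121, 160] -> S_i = 4 + 39*i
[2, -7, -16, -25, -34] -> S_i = 2 + -9*i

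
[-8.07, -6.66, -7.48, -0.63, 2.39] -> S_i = Random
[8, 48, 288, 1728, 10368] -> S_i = 8*6^i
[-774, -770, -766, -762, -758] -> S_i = -774 + 4*i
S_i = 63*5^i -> [63, 315, 1575, 7875, 39375]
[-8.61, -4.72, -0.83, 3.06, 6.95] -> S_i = -8.61 + 3.89*i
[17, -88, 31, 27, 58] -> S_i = Random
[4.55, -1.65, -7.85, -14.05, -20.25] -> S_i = 4.55 + -6.20*i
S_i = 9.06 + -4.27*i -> [9.06, 4.79, 0.52, -3.75, -8.02]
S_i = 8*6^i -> [8, 48, 288, 1728, 10368]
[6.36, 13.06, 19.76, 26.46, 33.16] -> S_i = 6.36 + 6.70*i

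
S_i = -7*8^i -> [-7, -56, -448, -3584, -28672]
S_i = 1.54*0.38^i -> [1.54, 0.59, 0.22, 0.08, 0.03]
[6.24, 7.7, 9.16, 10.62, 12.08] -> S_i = 6.24 + 1.46*i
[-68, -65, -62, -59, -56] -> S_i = -68 + 3*i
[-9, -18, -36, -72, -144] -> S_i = -9*2^i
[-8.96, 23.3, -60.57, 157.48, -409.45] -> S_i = -8.96*(-2.60)^i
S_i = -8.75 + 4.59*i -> [-8.75, -4.16, 0.43, 5.02, 9.61]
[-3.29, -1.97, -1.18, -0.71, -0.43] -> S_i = -3.29*0.60^i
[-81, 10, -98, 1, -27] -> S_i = Random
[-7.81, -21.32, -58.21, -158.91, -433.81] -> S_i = -7.81*2.73^i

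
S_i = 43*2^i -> [43, 86, 172, 344, 688]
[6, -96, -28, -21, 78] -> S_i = Random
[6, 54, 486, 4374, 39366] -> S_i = 6*9^i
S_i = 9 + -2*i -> [9, 7, 5, 3, 1]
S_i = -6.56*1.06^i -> [-6.56, -6.95, -7.37, -7.81, -8.28]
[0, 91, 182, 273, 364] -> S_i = 0 + 91*i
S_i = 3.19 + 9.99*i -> [3.19, 13.18, 23.17, 33.16, 43.15]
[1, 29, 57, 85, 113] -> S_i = 1 + 28*i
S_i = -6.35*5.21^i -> [-6.35, -33.08, -172.37, -898.02, -4678.69]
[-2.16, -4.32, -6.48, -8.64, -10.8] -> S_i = -2.16 + -2.16*i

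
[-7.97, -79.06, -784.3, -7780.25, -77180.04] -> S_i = -7.97*9.92^i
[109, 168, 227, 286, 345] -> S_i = 109 + 59*i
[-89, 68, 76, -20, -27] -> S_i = Random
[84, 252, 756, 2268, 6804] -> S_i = 84*3^i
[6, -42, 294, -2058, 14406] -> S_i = 6*-7^i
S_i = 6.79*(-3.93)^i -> [6.79, -26.68, 104.87, -412.14, 1619.72]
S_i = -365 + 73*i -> [-365, -292, -219, -146, -73]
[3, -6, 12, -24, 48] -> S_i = 3*-2^i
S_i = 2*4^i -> [2, 8, 32, 128, 512]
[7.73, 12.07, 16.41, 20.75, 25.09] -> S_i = 7.73 + 4.34*i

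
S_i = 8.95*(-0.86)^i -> [8.95, -7.7, 6.62, -5.69, 4.9]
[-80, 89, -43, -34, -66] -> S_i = Random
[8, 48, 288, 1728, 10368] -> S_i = 8*6^i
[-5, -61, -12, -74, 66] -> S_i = Random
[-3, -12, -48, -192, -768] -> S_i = -3*4^i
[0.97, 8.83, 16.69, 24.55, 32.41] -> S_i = 0.97 + 7.86*i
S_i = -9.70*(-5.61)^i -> [-9.7, 54.42, -305.28, 1712.62, -9607.78]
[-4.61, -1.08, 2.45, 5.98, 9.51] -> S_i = -4.61 + 3.53*i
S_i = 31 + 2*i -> [31, 33, 35, 37, 39]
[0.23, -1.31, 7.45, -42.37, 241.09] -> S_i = 0.23*(-5.69)^i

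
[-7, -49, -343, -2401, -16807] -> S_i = -7*7^i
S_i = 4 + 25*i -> [4, 29, 54, 79, 104]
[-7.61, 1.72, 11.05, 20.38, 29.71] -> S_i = -7.61 + 9.33*i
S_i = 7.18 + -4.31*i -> [7.18, 2.87, -1.44, -5.75, -10.06]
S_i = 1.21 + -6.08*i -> [1.21, -4.87, -10.95, -17.03, -23.11]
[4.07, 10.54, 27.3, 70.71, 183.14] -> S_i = 4.07*2.59^i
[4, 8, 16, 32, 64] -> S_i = 4*2^i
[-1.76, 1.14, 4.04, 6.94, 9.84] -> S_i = -1.76 + 2.90*i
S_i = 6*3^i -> [6, 18, 54, 162, 486]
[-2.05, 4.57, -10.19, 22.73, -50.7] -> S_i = -2.05*(-2.23)^i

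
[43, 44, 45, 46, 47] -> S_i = 43 + 1*i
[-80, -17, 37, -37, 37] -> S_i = Random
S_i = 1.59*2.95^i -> [1.59, 4.69, 13.84, 40.82, 120.42]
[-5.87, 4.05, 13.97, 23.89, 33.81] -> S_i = -5.87 + 9.92*i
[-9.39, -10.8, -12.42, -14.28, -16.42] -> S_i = -9.39*1.15^i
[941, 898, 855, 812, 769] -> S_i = 941 + -43*i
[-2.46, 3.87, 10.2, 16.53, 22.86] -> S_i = -2.46 + 6.33*i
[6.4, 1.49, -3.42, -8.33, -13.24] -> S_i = 6.40 + -4.91*i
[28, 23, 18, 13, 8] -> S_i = 28 + -5*i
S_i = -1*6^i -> [-1, -6, -36, -216, -1296]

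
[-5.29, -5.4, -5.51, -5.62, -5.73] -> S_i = -5.29 + -0.11*i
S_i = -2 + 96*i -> [-2, 94, 190, 286, 382]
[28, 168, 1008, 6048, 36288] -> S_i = 28*6^i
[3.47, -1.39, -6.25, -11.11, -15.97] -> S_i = 3.47 + -4.86*i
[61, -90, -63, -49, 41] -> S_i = Random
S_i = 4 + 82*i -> [4, 86, 168, 250, 332]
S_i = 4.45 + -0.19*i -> [4.45, 4.26, 4.07, 3.88, 3.69]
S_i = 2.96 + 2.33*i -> [2.96, 5.29, 7.62, 9.95, 12.28]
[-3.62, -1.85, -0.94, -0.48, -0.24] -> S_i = -3.62*0.51^i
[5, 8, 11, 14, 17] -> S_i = 5 + 3*i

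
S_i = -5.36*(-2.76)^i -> [-5.36, 14.79, -40.83, 112.69, -311.03]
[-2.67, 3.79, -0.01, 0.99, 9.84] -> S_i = Random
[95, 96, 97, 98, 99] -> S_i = 95 + 1*i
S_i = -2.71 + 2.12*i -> [-2.71, -0.59, 1.53, 3.65, 5.77]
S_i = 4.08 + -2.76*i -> [4.08, 1.32, -1.44, -4.2, -6.96]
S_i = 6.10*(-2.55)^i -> [6.1, -15.55, 39.67, -101.15, 257.92]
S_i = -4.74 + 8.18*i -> [-4.74, 3.44, 11.62, 19.8, 27.98]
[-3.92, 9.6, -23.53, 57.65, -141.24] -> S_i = -3.92*(-2.45)^i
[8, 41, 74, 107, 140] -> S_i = 8 + 33*i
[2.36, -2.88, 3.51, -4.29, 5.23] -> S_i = 2.36*(-1.22)^i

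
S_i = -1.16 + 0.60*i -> [-1.16, -0.56, 0.04, 0.64, 1.24]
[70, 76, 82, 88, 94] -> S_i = 70 + 6*i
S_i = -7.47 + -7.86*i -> [-7.47, -15.33, -23.19, -31.05, -38.91]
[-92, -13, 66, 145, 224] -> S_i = -92 + 79*i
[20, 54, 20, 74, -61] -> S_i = Random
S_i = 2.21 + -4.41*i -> [2.21, -2.2, -6.61, -11.02, -15.43]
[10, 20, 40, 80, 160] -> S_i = 10*2^i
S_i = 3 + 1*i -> [3, 4, 5, 6, 7]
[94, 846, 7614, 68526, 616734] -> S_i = 94*9^i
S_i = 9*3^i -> [9, 27, 81, 243, 729]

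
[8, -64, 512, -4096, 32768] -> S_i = 8*-8^i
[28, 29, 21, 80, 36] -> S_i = Random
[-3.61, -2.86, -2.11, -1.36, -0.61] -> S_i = -3.61 + 0.75*i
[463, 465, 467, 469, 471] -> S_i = 463 + 2*i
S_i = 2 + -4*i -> [2, -2, -6, -10, -14]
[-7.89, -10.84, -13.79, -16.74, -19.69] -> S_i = -7.89 + -2.95*i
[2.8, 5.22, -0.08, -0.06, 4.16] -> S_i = Random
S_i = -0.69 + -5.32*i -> [-0.69, -6.01, -11.33, -16.65, -21.97]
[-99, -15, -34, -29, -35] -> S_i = Random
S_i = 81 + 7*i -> [81, 88, 95, 102, 109]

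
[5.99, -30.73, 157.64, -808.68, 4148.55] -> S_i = 5.99*(-5.13)^i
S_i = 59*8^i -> [59, 472, 3776, 30208, 241664]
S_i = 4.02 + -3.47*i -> [4.02, 0.55, -2.92, -6.39, -9.86]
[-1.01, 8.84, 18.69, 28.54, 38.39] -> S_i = -1.01 + 9.85*i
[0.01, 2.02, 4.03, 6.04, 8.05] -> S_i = 0.01 + 2.01*i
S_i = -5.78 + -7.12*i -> [-5.78, -12.9, -20.02, -27.14, -34.26]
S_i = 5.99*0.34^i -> [5.99, 2.04, 0.69, 0.24, 0.08]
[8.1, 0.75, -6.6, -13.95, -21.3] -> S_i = 8.10 + -7.35*i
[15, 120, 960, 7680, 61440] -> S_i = 15*8^i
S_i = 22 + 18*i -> [22, 40, 58, 76, 94]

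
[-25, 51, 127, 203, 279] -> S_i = -25 + 76*i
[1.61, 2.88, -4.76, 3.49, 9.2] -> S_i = Random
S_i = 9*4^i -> [9, 36, 144, 576, 2304]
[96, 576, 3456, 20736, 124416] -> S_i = 96*6^i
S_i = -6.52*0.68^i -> [-6.52, -4.43, -3.01, -2.05, -1.39]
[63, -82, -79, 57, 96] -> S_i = Random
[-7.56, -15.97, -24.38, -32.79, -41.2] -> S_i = -7.56 + -8.41*i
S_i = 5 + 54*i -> [5, 59, 113, 167, 221]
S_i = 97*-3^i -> [97, -291, 873, -2619, 7857]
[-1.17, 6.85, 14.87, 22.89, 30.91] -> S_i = -1.17 + 8.02*i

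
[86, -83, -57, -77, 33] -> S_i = Random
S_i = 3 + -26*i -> [3, -23, -49, -75, -101]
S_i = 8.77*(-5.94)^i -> [8.77, -52.09, 309.44, -1838.06, 10918.06]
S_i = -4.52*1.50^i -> [-4.52, -6.78, -10.17, -15.26, -22.88]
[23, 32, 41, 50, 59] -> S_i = 23 + 9*i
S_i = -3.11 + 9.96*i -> [-3.11, 6.85, 16.81, 26.77, 36.73]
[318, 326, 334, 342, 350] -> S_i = 318 + 8*i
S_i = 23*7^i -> [23, 161, 1127, 7889, 55223]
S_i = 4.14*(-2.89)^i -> [4.14, -11.96, 34.58, -99.93, 288.8]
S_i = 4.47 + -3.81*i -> [4.47, 0.66, -3.15, -6.96, -10.77]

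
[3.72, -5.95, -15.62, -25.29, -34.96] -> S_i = 3.72 + -9.67*i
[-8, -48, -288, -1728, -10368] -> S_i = -8*6^i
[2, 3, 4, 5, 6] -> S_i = 2 + 1*i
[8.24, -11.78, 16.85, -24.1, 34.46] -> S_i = 8.24*(-1.43)^i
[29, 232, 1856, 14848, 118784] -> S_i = 29*8^i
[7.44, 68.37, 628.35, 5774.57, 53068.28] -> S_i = 7.44*9.19^i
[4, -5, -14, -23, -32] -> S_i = 4 + -9*i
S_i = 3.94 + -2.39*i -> [3.94, 1.55, -0.84, -3.23, -5.62]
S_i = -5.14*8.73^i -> [-5.14, -44.87, -391.73, -3419.84, -29855.21]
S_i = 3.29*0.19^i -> [3.29, 0.63, 0.12, 0.02, 0.0]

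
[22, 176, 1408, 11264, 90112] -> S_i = 22*8^i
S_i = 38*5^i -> [38, 190, 950, 4750, 23750]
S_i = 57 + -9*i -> [57, 48, 39, 30, 21]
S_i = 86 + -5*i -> [86, 81, 76, 71, 66]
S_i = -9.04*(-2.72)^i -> [-9.04, 24.59, -66.88, 181.92, -494.82]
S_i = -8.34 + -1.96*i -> [-8.34, -10.3, -12.26, -14.22, -16.18]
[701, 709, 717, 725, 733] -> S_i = 701 + 8*i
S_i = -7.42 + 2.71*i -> [-7.42, -4.71, -2.0, 0.71, 3.42]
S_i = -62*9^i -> [-62, -558, -5022, -45198, -406782]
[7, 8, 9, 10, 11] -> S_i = 7 + 1*i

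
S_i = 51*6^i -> [51, 306, 1836, 11016, 66096]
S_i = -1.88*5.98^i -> [-1.88, -11.24, -67.23, -402.03, -2404.16]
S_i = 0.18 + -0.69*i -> [0.18, -0.51, -1.2, -1.89, -2.58]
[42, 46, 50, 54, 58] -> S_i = 42 + 4*i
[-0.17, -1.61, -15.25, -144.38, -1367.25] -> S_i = -0.17*9.47^i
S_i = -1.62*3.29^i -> [-1.62, -5.33, -17.54, -57.69, -189.8]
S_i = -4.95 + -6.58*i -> [-4.95, -11.53, -18.11, -24.69, -31.27]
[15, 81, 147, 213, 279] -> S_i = 15 + 66*i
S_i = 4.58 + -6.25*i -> [4.58, -1.67, -7.92, -14.17, -20.42]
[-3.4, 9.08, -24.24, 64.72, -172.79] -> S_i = -3.40*(-2.67)^i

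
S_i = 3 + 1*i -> [3, 4, 5, 6, 7]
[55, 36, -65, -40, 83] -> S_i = Random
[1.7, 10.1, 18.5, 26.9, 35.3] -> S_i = 1.70 + 8.40*i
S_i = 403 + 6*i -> [403, 409, 415, 421, 427]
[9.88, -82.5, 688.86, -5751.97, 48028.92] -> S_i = 9.88*(-8.35)^i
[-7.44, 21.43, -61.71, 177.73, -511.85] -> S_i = -7.44*(-2.88)^i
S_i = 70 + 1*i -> [70, 71, 72, 73, 74]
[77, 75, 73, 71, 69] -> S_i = 77 + -2*i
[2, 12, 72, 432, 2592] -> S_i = 2*6^i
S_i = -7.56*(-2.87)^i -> [-7.56, 21.7, -62.27, 178.72, -512.92]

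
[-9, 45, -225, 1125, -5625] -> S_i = -9*-5^i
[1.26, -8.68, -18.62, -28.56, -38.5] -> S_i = 1.26 + -9.94*i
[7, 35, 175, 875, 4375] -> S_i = 7*5^i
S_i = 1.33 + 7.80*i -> [1.33, 9.13, 16.93, 24.73, 32.53]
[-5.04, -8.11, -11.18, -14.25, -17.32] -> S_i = -5.04 + -3.07*i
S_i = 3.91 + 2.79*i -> [3.91, 6.7, 9.49, 12.28, 15.07]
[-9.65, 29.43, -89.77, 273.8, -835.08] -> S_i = -9.65*(-3.05)^i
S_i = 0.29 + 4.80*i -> [0.29, 5.09, 9.89, 14.69, 19.49]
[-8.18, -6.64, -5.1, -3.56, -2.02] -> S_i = -8.18 + 1.54*i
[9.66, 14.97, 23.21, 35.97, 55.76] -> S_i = 9.66*1.55^i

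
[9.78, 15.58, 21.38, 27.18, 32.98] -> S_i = 9.78 + 5.80*i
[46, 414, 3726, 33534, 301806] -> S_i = 46*9^i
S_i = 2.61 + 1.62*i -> [2.61, 4.23, 5.85, 7.47, 9.09]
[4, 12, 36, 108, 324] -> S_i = 4*3^i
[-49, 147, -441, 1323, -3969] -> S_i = -49*-3^i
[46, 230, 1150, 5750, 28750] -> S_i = 46*5^i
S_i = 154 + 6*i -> [154, 160, 166, 172, 178]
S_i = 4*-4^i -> [4, -16, 64, -256, 1024]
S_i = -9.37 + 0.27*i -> [-9.37, -9.1, -8.83, -8.56, -8.29]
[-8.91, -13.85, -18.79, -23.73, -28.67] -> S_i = -8.91 + -4.94*i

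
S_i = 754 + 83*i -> [754, 837, 920, 1003, 1086]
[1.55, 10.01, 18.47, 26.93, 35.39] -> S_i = 1.55 + 8.46*i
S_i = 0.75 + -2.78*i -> [0.75, -2.03, -4.81, -7.59, -10.37]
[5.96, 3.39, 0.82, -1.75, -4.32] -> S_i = 5.96 + -2.57*i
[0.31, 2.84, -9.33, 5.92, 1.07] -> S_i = Random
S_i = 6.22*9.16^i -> [6.22, 56.98, 521.89, 4780.54, 43789.73]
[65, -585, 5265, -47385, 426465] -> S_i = 65*-9^i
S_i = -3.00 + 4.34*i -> [-3.0, 1.34, 5.68, 10.02, 14.36]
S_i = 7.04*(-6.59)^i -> [7.04, -46.39, 305.73, -2014.79, 13277.44]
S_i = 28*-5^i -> [28, -140, 700, -3500, 17500]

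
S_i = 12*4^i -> [12, 48, 192, 768, 3072]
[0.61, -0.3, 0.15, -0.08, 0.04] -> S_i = 0.61*(-0.50)^i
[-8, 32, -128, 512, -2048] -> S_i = -8*-4^i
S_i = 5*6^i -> [5, 30, 180, 1080, 6480]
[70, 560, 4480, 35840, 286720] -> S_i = 70*8^i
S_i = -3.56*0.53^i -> [-3.56, -1.89, -1.0, -0.53, -0.28]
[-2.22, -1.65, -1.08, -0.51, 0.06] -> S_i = -2.22 + 0.57*i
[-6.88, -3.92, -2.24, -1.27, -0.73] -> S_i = -6.88*0.57^i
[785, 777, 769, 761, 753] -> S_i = 785 + -8*i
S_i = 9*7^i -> [9, 63, 441, 3087, 21609]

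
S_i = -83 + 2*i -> [-83, -81, -79, -77, -75]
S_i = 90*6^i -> [90, 540, 3240, 19440, 116640]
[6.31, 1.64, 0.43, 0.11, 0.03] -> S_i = 6.31*0.26^i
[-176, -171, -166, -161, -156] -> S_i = -176 + 5*i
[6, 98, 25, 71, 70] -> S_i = Random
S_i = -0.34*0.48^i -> [-0.34, -0.16, -0.08, -0.04, -0.02]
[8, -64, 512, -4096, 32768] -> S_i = 8*-8^i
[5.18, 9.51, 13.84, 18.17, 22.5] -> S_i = 5.18 + 4.33*i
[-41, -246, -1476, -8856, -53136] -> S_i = -41*6^i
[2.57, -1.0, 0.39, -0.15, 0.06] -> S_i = 2.57*(-0.39)^i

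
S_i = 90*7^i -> [90, 630, 4410, 30870, 216090]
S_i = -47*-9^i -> [-47, 423, -3807, 34263, -308367]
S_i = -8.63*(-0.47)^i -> [-8.63, 4.06, -1.91, 0.9, -0.42]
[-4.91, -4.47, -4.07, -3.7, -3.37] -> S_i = -4.91*0.91^i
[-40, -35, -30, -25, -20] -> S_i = -40 + 5*i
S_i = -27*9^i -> [-27, -243, -2187, -19683, -177147]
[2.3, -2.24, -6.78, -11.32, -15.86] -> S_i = 2.30 + -4.54*i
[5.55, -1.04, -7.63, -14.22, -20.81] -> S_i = 5.55 + -6.59*i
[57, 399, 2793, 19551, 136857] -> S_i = 57*7^i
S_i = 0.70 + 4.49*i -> [0.7, 5.19, 9.68, 14.17, 18.66]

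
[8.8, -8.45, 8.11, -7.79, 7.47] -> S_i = 8.80*(-0.96)^i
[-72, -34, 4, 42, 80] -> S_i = -72 + 38*i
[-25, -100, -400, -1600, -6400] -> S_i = -25*4^i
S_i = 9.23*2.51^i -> [9.23, 23.17, 58.15, 145.96, 366.35]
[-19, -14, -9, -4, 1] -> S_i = -19 + 5*i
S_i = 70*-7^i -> [70, -490, 3430, -24010, 168070]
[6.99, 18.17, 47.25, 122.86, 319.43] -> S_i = 6.99*2.60^i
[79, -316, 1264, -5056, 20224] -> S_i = 79*-4^i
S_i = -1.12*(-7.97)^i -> [-1.12, 8.93, -71.14, 567.01, -4519.09]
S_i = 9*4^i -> [9, 36, 144, 576, 2304]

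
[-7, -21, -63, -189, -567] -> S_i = -7*3^i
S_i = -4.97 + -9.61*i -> [-4.97, -14.58, -24.19, -33.8, -43.41]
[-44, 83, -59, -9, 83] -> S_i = Random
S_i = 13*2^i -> [13, 26, 52, 104, 208]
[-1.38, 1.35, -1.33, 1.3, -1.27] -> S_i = -1.38*(-0.98)^i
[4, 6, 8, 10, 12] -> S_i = 4 + 2*i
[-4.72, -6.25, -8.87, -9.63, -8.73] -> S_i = Random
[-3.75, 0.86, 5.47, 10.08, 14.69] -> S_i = -3.75 + 4.61*i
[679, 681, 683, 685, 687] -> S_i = 679 + 2*i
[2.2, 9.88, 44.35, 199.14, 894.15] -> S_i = 2.20*4.49^i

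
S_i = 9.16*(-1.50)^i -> [9.16, -13.74, 20.61, -30.92, 46.37]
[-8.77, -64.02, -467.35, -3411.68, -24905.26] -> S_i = -8.77*7.30^i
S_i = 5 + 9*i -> [5, 14, 23, 32, 41]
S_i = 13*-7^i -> [13, -91, 637, -4459, 31213]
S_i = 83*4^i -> [83, 332, 1328, 5312, 21248]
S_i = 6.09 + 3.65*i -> [6.09, 9.74, 13.39, 17.04, 20.69]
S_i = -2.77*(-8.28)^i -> [-2.77, 22.94, -189.91, 1572.43, -13019.7]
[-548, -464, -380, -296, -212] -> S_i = -548 + 84*i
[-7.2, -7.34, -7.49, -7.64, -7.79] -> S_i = -7.20*1.02^i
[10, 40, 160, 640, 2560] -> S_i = 10*4^i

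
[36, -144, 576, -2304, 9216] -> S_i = 36*-4^i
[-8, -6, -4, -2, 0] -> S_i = -8 + 2*i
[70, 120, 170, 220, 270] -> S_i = 70 + 50*i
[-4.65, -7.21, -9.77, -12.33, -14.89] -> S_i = -4.65 + -2.56*i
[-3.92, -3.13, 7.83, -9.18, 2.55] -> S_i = Random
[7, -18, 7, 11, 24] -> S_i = Random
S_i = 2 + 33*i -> [2, 35, 68, 101, 134]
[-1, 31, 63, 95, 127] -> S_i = -1 + 32*i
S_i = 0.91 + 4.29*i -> [0.91, 5.2, 9.49, 13.78, 18.07]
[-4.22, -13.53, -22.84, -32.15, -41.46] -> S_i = -4.22 + -9.31*i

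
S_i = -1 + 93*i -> [-1, 92, 185, 278, 371]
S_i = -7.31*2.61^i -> [-7.31, -19.08, -49.8, -129.97, -339.22]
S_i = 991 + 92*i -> [991, 1083, 1175, 1267, 1359]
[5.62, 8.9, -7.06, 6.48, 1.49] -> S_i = Random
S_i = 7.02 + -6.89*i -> [7.02, 0.13, -6.76, -13.65, -20.54]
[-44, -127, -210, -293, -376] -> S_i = -44 + -83*i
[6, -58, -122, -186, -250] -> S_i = 6 + -64*i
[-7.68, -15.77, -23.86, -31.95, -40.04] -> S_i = -7.68 + -8.09*i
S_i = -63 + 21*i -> [-63, -42, -21, 0, 21]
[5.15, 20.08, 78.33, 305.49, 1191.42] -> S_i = 5.15*3.90^i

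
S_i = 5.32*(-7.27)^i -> [5.32, -38.68, 281.18, -2044.16, 14861.04]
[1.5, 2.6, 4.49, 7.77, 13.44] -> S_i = 1.50*1.73^i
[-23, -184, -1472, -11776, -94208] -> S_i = -23*8^i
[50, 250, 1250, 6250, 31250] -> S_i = 50*5^i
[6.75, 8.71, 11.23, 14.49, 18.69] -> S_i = 6.75*1.29^i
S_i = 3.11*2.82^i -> [3.11, 8.77, 24.73, 69.74, 196.68]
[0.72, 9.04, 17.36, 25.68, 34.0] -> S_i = 0.72 + 8.32*i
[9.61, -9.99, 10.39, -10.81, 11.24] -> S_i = 9.61*(-1.04)^i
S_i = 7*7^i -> [7, 49, 343, 2401, 16807]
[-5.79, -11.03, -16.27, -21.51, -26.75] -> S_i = -5.79 + -5.24*i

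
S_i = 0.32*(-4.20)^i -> [0.32, -1.34, 5.64, -23.71, 99.57]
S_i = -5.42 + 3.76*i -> [-5.42, -1.66, 2.1, 5.86, 9.62]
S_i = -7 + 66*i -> [-7, 59, 125, 191, 257]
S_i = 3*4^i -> [3, 12, 48, 192, 768]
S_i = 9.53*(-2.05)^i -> [9.53, -19.54, 40.05, -82.1, 168.31]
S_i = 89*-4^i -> [89, -356, 1424, -5696, 22784]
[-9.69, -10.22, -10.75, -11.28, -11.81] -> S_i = -9.69 + -0.53*i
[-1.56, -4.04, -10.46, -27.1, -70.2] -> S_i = -1.56*2.59^i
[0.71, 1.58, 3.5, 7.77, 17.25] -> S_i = 0.71*2.22^i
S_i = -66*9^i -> [-66, -594, -5346, -48114, -433026]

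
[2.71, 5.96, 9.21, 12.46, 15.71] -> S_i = 2.71 + 3.25*i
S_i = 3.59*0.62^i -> [3.59, 2.23, 1.38, 0.86, 0.53]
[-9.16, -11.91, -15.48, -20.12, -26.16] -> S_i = -9.16*1.30^i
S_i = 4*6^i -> [4, 24, 144, 864, 5184]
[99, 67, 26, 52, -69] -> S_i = Random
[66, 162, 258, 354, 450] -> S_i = 66 + 96*i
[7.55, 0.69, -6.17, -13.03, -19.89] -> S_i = 7.55 + -6.86*i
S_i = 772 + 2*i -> [772, 774, 776, 778, 780]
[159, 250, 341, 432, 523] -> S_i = 159 + 91*i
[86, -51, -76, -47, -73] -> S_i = Random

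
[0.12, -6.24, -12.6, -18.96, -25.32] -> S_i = 0.12 + -6.36*i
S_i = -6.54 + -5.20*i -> [-6.54, -11.74, -16.94, -22.14, -27.34]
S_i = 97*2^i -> [97, 194, 388, 776, 1552]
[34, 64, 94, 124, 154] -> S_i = 34 + 30*i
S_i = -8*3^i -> [-8, -24, -72, -216, -648]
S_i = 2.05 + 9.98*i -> [2.05, 12.03, 22.01, 31.99, 41.97]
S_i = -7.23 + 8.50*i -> [-7.23, 1.27, 9.77, 18.27, 26.77]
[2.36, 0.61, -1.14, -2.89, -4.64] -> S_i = 2.36 + -1.75*i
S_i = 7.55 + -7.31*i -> [7.55, 0.24, -7.07, -14.38, -21.69]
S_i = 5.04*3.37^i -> [5.04, 16.98, 57.24, 192.89, 650.06]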